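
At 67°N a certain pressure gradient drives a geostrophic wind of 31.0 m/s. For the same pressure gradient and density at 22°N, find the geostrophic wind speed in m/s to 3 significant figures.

76.2 m/s

With the same pressure gradient and density, V_g ∝ 1/f ∝ 1/sin φ.
V₂ = V₁ · sin φ₁ / sin φ₂ = 31.0 × sin 67° / sin 22°
V₂ = 31.0 × 0.9205/0.3746 = 76.2 m/s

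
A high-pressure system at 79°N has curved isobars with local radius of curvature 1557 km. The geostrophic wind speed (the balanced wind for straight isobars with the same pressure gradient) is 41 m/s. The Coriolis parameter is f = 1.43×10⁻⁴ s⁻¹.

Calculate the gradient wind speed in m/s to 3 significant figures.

Around a high, pressure-gradient force acts outward with centrifugal, so Coriolis balances both:
fV = (1/ρ)|∂P/∂n| + V²/R  →  V² − fR·V + fR·V_g = 0
With fR = 1.43×10⁻⁴ × 1557×10³ m = 223 m/s:
V = [fR − √((fR)² − 4 fR V_g)]/2 = [223 − √(223² − 4×223×41)]/2 = 54.2 m/s
Supergeostrophic (V > V_g = 41 m/s), as expected around a high.

54.2 m/s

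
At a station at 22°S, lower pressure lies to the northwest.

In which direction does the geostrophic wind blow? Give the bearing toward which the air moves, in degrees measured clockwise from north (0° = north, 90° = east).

The pressure-gradient force points toward the northwest (bearing 315°).
Geostrophic balance: in the Southern Hemisphere the Coriolis force deflects motion to the left, so the geostrophic wind blows 90° to the left of the pressure-gradient force (low pressure on the right).
Rotating 315° by 90° counterclockwise gives 225° — the wind blows toward the southwest.

225°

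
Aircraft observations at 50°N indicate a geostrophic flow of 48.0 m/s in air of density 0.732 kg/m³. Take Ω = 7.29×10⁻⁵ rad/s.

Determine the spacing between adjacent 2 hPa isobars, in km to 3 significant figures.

51.0 km

Coriolis parameter at 50°N:
f = 2Ω sin φ = 2 × 7.29×10⁻⁵ × sin 50° = 1.12×10⁻⁴ s⁻¹
Geostrophic balance rearranged: |∂P/∂n| = f ρ V_g
|∂P/∂n| = 1.12×10⁻⁴ × 0.732 × 48.0 = 3.92×10⁻³ Pa/m
Isobar spacing: Δn = ΔP/|∂P/∂n| = 200 Pa / 3.92×10⁻³ Pa/m = 50964 m ≈ 51.0 km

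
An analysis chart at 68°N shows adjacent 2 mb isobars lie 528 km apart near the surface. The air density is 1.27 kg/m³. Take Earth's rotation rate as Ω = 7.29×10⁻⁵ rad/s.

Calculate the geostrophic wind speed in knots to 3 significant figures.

4.29 knots

Coriolis parameter at 68°N:
f = 2Ω sin φ = 2 × 7.29×10⁻⁵ × sin 68° = 1.35×10⁻⁴ s⁻¹
Pressure gradient: |∂P/∂n| = 200 Pa / 528000 m = 3.79×10⁻⁴ Pa/m
Geostrophic balance (pressure-gradient force = Coriolis force):
V_g = (1/(fρ)) |∂P/∂n| = 3.79×10⁻⁴ / (1.35×10⁻⁴ × 1.27) = 2.21 m/s
Converting: 2.21 m/s × 1.944 = 4.29 knots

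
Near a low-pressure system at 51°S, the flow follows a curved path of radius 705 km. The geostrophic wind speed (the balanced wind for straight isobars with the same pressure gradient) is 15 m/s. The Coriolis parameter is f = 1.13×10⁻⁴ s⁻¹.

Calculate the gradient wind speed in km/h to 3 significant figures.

46.5 km/h

Around a low, centrifugal force acts outward with Coriolis, so pressure-gradient force balances both:
(1/ρ)|∂P/∂n| = fV + V²/R  →  V² + fR·V − fR·V_g = 0
With fR = 1.13×10⁻⁴ × 705×10³ m = 79.7 m/s:
V = [−fR + √((fR)² + 4 fR V_g)]/2 = [−79.7 + √(79.7² + 4×79.7×15)]/2 = 12.9 m/s
Subgeostrophic (V < V_g = 15 m/s), as expected around a low.
Converting: 12.9 m/s × 3.6 = 46.5 km/h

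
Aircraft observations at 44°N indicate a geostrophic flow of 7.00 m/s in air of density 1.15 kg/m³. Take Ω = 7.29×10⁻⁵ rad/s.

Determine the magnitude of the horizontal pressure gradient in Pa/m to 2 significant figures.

Coriolis parameter at 44°N:
f = 2Ω sin φ = 2 × 7.29×10⁻⁵ × sin 44° = 1.01×10⁻⁴ s⁻¹
Geostrophic balance rearranged: |∂P/∂n| = f ρ V_g
|∂P/∂n| = 1.01×10⁻⁴ × 1.15 × 7.00 = 8.15×10⁻⁴ Pa/m

8.2×10⁻⁴ Pa/m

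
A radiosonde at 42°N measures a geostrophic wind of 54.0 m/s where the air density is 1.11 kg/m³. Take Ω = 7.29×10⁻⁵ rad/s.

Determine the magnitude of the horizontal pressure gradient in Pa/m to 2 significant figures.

Coriolis parameter at 42°N:
f = 2Ω sin φ = 2 × 7.29×10⁻⁵ × sin 42° = 9.76×10⁻⁵ s⁻¹
Geostrophic balance rearranged: |∂P/∂n| = f ρ V_g
|∂P/∂n| = 9.76×10⁻⁵ × 1.11 × 54.0 = 5.85×10⁻³ Pa/m

5.8×10⁻³ Pa/m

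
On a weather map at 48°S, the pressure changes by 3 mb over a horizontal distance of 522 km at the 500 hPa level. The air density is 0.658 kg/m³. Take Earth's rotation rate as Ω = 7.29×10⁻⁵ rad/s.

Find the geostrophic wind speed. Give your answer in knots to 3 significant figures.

Coriolis parameter at 48°S:
f = 2Ω sin φ = 2 × 7.29×10⁻⁵ × sin 48° = 1.08×10⁻⁴ s⁻¹
Pressure gradient: |∂P/∂n| = 300 Pa / 522000 m = 5.75×10⁻⁴ Pa/m
Geostrophic balance (pressure-gradient force = Coriolis force):
V_g = (1/(fρ)) |∂P/∂n| = 5.75×10⁻⁴ / (1.08×10⁻⁴ × 0.658) = 8.06 m/s
Converting: 8.06 m/s × 1.944 = 15.7 knots

15.7 knots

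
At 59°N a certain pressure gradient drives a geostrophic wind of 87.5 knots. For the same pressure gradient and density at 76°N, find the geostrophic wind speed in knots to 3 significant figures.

77.3 knots

With the same pressure gradient and density, V_g ∝ 1/f ∝ 1/sin φ.
V₂ = V₁ · sin φ₁ / sin φ₂ = 87.5 × sin 59° / sin 76°
V₂ = 87.5 × 0.8572/0.9703 = 77.3 knots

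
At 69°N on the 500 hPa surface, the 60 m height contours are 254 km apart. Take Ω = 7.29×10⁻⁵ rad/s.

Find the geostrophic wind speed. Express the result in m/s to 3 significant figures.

Coriolis parameter at 69°N:
f = 2Ω sin φ = 2 × 7.29×10⁻⁵ × sin 69° = 1.36×10⁻⁴ s⁻¹
Height gradient: |∂Z/∂n| = 60 m / 254000 m = 2.36×10⁻⁴
On a pressure surface, geostrophic balance gives V_g = (g/f)|∂Z/∂n|:
V_g = 9.81 × 2.36×10⁻⁴ / 1.36×10⁻⁴ = 17.0 m/s

17.0 m/s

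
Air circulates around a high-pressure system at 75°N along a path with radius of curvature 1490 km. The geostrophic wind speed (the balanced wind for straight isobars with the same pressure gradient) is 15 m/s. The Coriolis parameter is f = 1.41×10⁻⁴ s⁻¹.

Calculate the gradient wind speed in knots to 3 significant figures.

Around a high, pressure-gradient force acts outward with centrifugal, so Coriolis balances both:
fV = (1/ρ)|∂P/∂n| + V²/R  →  V² − fR·V + fR·V_g = 0
With fR = 1.41×10⁻⁴ × 1490×10³ m = 210 m/s:
V = [fR − √((fR)² − 4 fR V_g)]/2 = [210 − √(210² − 4×210×15)]/2 = 16.3 m/s
Supergeostrophic (V > V_g = 15 m/s), as expected around a high.
Converting: 16.3 m/s × 1.944 = 31.6 knots

31.6 knots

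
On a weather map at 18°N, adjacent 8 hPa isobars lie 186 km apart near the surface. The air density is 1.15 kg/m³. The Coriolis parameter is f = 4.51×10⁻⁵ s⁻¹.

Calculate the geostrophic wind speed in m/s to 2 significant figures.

Pressure gradient: |∂P/∂n| = 800 Pa / 186000 m = 4.30×10⁻³ Pa/m
Geostrophic balance (pressure-gradient force = Coriolis force):
V_g = (1/(fρ)) |∂P/∂n| = 4.30×10⁻³ / (4.51×10⁻⁵ × 1.15) = 82.9 m/s

83 m/s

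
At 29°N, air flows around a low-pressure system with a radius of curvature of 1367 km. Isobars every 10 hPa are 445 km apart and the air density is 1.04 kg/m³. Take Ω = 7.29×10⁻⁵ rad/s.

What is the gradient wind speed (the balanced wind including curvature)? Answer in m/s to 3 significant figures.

Coriolis parameter at 29°N:
f = 2Ω sin φ = 2 × 7.29×10⁻⁵ × sin 29° = 7.07×10⁻⁵ s⁻¹
Pressure gradient: |∂P/∂n| = 1000 Pa / 445000 m = 2.25×10⁻³ Pa/m
Geostrophic speed: V_g = |∂P/∂n|/(fρ) = 2.25×10⁻³/(7.07×10⁻⁵ × 1.04) = 30.6 m/s
Around a low, centrifugal force acts outward with Coriolis, so pressure-gradient force balances both:
(1/ρ)|∂P/∂n| = fV + V²/R  →  V² + fR·V − fR·V_g = 0
With fR = 7.07×10⁻⁵ × 1367×10³ m = 96.6 m/s:
V = [−fR + √((fR)² + 4 fR V_g)]/2 = [−96.6 + √(96.6² + 4×96.6×30.6)]/2 = 24.4 m/s
Subgeostrophic (V < V_g = 30.6 m/s), as expected around a low.

24.4 m/s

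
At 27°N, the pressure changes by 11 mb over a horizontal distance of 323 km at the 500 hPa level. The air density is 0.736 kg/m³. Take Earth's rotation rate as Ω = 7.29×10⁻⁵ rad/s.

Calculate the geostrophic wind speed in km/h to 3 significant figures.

252 km/h

Coriolis parameter at 27°N:
f = 2Ω sin φ = 2 × 7.29×10⁻⁵ × sin 27° = 6.62×10⁻⁵ s⁻¹
Pressure gradient: |∂P/∂n| = 1100 Pa / 323000 m = 3.41×10⁻³ Pa/m
Geostrophic balance (pressure-gradient force = Coriolis force):
V_g = (1/(fρ)) |∂P/∂n| = 3.41×10⁻³ / (6.62×10⁻⁵ × 0.736) = 69.9 m/s
Converting: 69.9 m/s × 3.6 = 252 km/h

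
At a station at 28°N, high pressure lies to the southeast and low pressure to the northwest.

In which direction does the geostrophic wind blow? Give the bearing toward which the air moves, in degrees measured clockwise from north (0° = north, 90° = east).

045°

The pressure-gradient force points toward the northwest (bearing 315°).
Geostrophic balance: in the Northern Hemisphere the Coriolis force deflects motion to the right, so the geostrophic wind blows 90° to the right of the pressure-gradient force (low pressure on the left).
Rotating 315° by 90° clockwise gives 045° — the wind blows toward the northeast.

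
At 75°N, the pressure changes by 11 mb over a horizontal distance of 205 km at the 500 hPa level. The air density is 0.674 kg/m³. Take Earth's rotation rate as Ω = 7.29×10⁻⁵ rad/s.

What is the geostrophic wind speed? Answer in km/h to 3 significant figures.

Coriolis parameter at 75°N:
f = 2Ω sin φ = 2 × 7.29×10⁻⁵ × sin 75° = 1.41×10⁻⁴ s⁻¹
Pressure gradient: |∂P/∂n| = 1100 Pa / 205000 m = 5.37×10⁻³ Pa/m
Geostrophic balance (pressure-gradient force = Coriolis force):
V_g = (1/(fρ)) |∂P/∂n| = 5.37×10⁻³ / (1.41×10⁻⁴ × 0.674) = 56.5 m/s
Converting: 56.5 m/s × 3.6 = 204 km/h

204 km/h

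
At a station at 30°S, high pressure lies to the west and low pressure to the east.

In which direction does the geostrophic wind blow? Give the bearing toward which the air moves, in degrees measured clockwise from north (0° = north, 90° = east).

000°

The pressure-gradient force points toward the east (bearing 090°).
Geostrophic balance: in the Southern Hemisphere the Coriolis force deflects motion to the left, so the geostrophic wind blows 90° to the left of the pressure-gradient force (low pressure on the right).
Rotating 090° by 90° counterclockwise gives 000° — the wind blows toward the north.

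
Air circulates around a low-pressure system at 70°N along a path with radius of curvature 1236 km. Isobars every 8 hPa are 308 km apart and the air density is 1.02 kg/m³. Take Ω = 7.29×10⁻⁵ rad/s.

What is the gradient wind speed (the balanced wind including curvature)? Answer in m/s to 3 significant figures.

Coriolis parameter at 70°N:
f = 2Ω sin φ = 2 × 7.29×10⁻⁵ × sin 70° = 1.37×10⁻⁴ s⁻¹
Pressure gradient: |∂P/∂n| = 800 Pa / 308000 m = 2.60×10⁻³ Pa/m
Geostrophic speed: V_g = |∂P/∂n|/(fρ) = 2.60×10⁻³/(1.37×10⁻⁴ × 1.02) = 18.6 m/s
Around a low, centrifugal force acts outward with Coriolis, so pressure-gradient force balances both:
(1/ρ)|∂P/∂n| = fV + V²/R  →  V² + fR·V − fR·V_g = 0
With fR = 1.37×10⁻⁴ × 1236×10³ m = 169 m/s:
V = [−fR + √((fR)² + 4 fR V_g)]/2 = [−169 + √(169² + 4×169×18.6)]/2 = 16.9 m/s
Subgeostrophic (V < V_g = 18.6 m/s), as expected around a low.

16.9 m/s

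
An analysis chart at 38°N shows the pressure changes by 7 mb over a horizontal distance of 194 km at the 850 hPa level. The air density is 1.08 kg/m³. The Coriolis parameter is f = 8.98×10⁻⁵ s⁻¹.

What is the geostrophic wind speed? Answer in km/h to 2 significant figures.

Pressure gradient: |∂P/∂n| = 700 Pa / 194000 m = 3.61×10⁻³ Pa/m
Geostrophic balance (pressure-gradient force = Coriolis force):
V_g = (1/(fρ)) |∂P/∂n| = 3.61×10⁻³ / (8.98×10⁻⁵ × 1.08) = 37.2 m/s
Converting: 37.2 m/s × 3.6 = 130 km/h

130 km/h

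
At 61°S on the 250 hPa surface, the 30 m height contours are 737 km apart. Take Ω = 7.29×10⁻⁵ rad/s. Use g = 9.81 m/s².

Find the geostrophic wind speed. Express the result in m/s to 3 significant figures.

3.13 m/s

Coriolis parameter at 61°S:
f = 2Ω sin φ = 2 × 7.29×10⁻⁵ × sin 61° = 1.28×10⁻⁴ s⁻¹
Height gradient: |∂Z/∂n| = 30 m / 737000 m = 4.07×10⁻⁵
On a pressure surface, geostrophic balance gives V_g = (g/f)|∂Z/∂n|:
V_g = 9.81 × 4.07×10⁻⁵ / 1.28×10⁻⁴ = 3.13 m/s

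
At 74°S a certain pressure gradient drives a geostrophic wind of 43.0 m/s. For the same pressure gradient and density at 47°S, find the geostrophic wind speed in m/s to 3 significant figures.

With the same pressure gradient and density, V_g ∝ 1/f ∝ 1/sin φ.
V₂ = V₁ · sin φ₁ / sin φ₂ = 43.0 × sin 74° / sin 47°
V₂ = 43.0 × 0.9613/0.7314 = 56.5 m/s

56.5 m/s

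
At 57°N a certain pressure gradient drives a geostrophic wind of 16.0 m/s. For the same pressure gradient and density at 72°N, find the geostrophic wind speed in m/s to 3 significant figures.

With the same pressure gradient and density, V_g ∝ 1/f ∝ 1/sin φ.
V₂ = V₁ · sin φ₁ / sin φ₂ = 16.0 × sin 57° / sin 72°
V₂ = 16.0 × 0.8387/0.9511 = 14.1 m/s

14.1 m/s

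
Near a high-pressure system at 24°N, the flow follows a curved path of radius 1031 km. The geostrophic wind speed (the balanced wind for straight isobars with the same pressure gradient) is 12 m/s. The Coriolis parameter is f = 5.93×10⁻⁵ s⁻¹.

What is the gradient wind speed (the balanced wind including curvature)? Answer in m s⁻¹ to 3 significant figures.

Around a high, pressure-gradient force acts outward with centrifugal, so Coriolis balances both:
fV = (1/ρ)|∂P/∂n| + V²/R  →  V² − fR·V + fR·V_g = 0
With fR = 5.93×10⁻⁵ × 1031×10³ m = 61.1 m/s:
V = [fR − √((fR)² − 4 fR V_g)]/2 = [61.1 − √(61.1² − 4×61.1×12)]/2 = 16.4 m/s
Supergeostrophic (V > V_g = 12 m/s), as expected around a high.

16.4 m s⁻¹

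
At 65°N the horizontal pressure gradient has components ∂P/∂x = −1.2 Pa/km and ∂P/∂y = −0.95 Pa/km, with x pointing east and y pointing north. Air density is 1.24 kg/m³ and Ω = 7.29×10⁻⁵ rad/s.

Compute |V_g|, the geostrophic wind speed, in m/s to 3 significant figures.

9.34 m/s

Coriolis parameter at 65°N:
f = 2Ω sin φ = 2 × 7.29×10⁻⁵ × sin 65° = 1.32×10⁻⁴ s⁻¹
Component geostrophic relations (x east, y north):
u_g = −(1/(fρ)) ∂P/∂y,  v_g = (1/(fρ)) ∂P/∂x
u_g = −(−0.95×10⁻³)/(1.32×10⁻⁴ × 1.24) = 5.80 m/s;  v_g = (−1.2×10⁻³)/(1.32×10⁻⁴ × 1.24) = −7.32 m/s
|V_g| = √(u_g² + v_g²) = 9.34 m/s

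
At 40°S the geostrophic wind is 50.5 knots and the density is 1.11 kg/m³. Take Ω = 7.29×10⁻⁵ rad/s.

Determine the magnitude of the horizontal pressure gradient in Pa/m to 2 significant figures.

Coriolis parameter at 40°S:
f = 2Ω sin φ = 2 × 7.29×10⁻⁵ × sin 40° = 9.37×10⁻⁵ s⁻¹
Wind speed in SI: 50.5 knots = 26.0 m/s
Geostrophic balance rearranged: |∂P/∂n| = f ρ V_g
|∂P/∂n| = 9.37×10⁻⁵ × 1.11 × 26.0 = 2.70×10⁻³ Pa/m

2.7×10⁻³ Pa/m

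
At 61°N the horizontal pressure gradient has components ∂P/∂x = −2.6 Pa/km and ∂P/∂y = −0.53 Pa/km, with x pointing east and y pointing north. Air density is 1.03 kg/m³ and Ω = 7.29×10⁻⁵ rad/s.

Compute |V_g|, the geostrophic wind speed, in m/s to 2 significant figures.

Coriolis parameter at 61°N:
f = 2Ω sin φ = 2 × 7.29×10⁻⁵ × sin 61° = 1.28×10⁻⁴ s⁻¹
Component geostrophic relations (x east, y north):
u_g = −(1/(fρ)) ∂P/∂y,  v_g = (1/(fρ)) ∂P/∂x
u_g = −(−0.53×10⁻³)/(1.28×10⁻⁴ × 1.03) = 4.04 m/s;  v_g = (−2.6×10⁻³)/(1.28×10⁻⁴ × 1.03) = −19.8 m/s
|V_g| = √(u_g² + v_g²) = 20.2 m/s

20 m/s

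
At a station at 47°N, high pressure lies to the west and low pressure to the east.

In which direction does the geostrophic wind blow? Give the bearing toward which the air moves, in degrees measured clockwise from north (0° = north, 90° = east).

180°

The pressure-gradient force points toward the east (bearing 090°).
Geostrophic balance: in the Northern Hemisphere the Coriolis force deflects motion to the right, so the geostrophic wind blows 90° to the right of the pressure-gradient force (low pressure on the left).
Rotating 090° by 90° clockwise gives 180° — the wind blows toward the south.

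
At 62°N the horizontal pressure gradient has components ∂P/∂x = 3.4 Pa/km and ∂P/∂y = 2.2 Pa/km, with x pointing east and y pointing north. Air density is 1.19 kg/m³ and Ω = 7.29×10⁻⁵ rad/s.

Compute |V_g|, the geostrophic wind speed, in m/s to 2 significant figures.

26 m/s

Coriolis parameter at 62°N:
f = 2Ω sin φ = 2 × 7.29×10⁻⁵ × sin 62° = 1.29×10⁻⁴ s⁻¹
Component geostrophic relations (x east, y north):
u_g = −(1/(fρ)) ∂P/∂y,  v_g = (1/(fρ)) ∂P/∂x
u_g = −(2.2×10⁻³)/(1.29×10⁻⁴ × 1.19) = −14.4 m/s;  v_g = (3.4×10⁻³)/(1.29×10⁻⁴ × 1.19) = 22.2 m/s
|V_g| = √(u_g² + v_g²) = 26.4 m/s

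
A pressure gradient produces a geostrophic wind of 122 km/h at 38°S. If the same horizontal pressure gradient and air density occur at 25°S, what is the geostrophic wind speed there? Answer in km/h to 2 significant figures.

180 km/h

With the same pressure gradient and density, V_g ∝ 1/f ∝ 1/sin φ.
V₂ = V₁ · sin φ₁ / sin φ₂ = 122 × sin 38° / sin 25°
V₂ = 122 × 0.6157/0.4226 = 180 km/h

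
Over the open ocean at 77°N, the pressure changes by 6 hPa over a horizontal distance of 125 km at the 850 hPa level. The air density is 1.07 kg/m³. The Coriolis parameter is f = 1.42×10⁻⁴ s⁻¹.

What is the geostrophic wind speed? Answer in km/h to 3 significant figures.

Pressure gradient: |∂P/∂n| = 600 Pa / 125000 m = 4.80×10⁻³ Pa/m
Geostrophic balance (pressure-gradient force = Coriolis force):
V_g = (1/(fρ)) |∂P/∂n| = 4.80×10⁻³ / (1.42×10⁻⁴ × 1.07) = 31.6 m/s
Converting: 31.6 m/s × 3.6 = 114 km/h

114 km/h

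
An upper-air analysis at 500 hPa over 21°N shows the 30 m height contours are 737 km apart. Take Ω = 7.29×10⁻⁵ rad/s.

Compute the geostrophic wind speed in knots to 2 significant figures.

Coriolis parameter at 21°N:
f = 2Ω sin φ = 2 × 7.29×10⁻⁵ × sin 21° = 5.23×10⁻⁵ s⁻¹
Height gradient: |∂Z/∂n| = 30 m / 737000 m = 4.07×10⁻⁵
On a pressure surface, geostrophic balance gives V_g = (g/f)|∂Z/∂n|:
V_g = 9.81 × 4.07×10⁻⁵ / 5.23×10⁻⁵ = 7.64 m/s
Converting: 7.64 m/s × 1.944 = 15 knots

15 knots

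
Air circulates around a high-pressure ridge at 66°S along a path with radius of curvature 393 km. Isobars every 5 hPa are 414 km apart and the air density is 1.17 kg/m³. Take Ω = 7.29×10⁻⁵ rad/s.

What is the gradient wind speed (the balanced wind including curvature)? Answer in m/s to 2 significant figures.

Coriolis parameter at 66°S:
f = 2Ω sin φ = 2 × 7.29×10⁻⁵ × sin 66° = 1.33×10⁻⁴ s⁻¹
Pressure gradient: |∂P/∂n| = 500 Pa / 414000 m = 1.21×10⁻³ Pa/m
Geostrophic speed: V_g = |∂P/∂n|/(fρ) = 1.21×10⁻³/(1.33×10⁻⁴ × 1.17) = 7.75 m/s
Around a high, pressure-gradient force acts outward with centrifugal, so Coriolis balances both:
fV = (1/ρ)|∂P/∂n| + V²/R  →  V² − fR·V + fR·V_g = 0
With fR = 1.33×10⁻⁴ × 393×10³ m = 52.3 m/s:
V = [fR − √((fR)² − 4 fR V_g)]/2 = [52.3 − √(52.3² − 4×52.3×7.75)]/2 = 9.46 m/s
Supergeostrophic (V > V_g = 7.75 m/s), as expected around a high.

9.5 m/s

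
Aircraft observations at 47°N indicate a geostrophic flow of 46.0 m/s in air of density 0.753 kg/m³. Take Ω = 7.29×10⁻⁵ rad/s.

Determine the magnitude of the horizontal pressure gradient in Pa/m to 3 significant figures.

Coriolis parameter at 47°N:
f = 2Ω sin φ = 2 × 7.29×10⁻⁵ × sin 47° = 1.07×10⁻⁴ s⁻¹
Geostrophic balance rearranged: |∂P/∂n| = f ρ V_g
|∂P/∂n| = 1.07×10⁻⁴ × 0.753 × 46.0 = 3.69×10⁻³ Pa/m

3.69×10⁻³ Pa/m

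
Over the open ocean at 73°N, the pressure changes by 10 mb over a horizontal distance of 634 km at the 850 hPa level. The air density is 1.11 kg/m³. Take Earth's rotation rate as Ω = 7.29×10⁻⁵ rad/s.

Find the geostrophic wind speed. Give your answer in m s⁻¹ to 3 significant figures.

10.2 m s⁻¹

Coriolis parameter at 73°N:
f = 2Ω sin φ = 2 × 7.29×10⁻⁵ × sin 73° = 1.39×10⁻⁴ s⁻¹
Pressure gradient: |∂P/∂n| = 1000 Pa / 634000 m = 1.58×10⁻³ Pa/m
Geostrophic balance (pressure-gradient force = Coriolis force):
V_g = (1/(fρ)) |∂P/∂n| = 1.58×10⁻³ / (1.39×10⁻⁴ × 1.11) = 10.2 m/s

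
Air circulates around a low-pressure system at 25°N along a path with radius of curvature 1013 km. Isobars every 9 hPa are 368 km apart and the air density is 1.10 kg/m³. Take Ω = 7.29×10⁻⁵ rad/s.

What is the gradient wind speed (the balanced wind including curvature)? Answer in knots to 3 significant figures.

Coriolis parameter at 25°N:
f = 2Ω sin φ = 2 × 7.29×10⁻⁵ × sin 25° = 6.16×10⁻⁵ s⁻¹
Pressure gradient: |∂P/∂n| = 900 Pa / 368000 m = 2.45×10⁻³ Pa/m
Geostrophic speed: V_g = |∂P/∂n|/(fρ) = 2.45×10⁻³/(6.16×10⁻⁵ × 1.10) = 36.1 m/s
Around a low, centrifugal force acts outward with Coriolis, so pressure-gradient force balances both:
(1/ρ)|∂P/∂n| = fV + V²/R  →  V² + fR·V − fR·V_g = 0
With fR = 6.16×10⁻⁵ × 1013×10³ m = 62.4 m/s:
V = [−fR + √((fR)² + 4 fR V_g)]/2 = [−62.4 + √(62.4² + 4×62.4×36.1)]/2 = 25.6 m/s
Subgeostrophic (V < V_g = 36.1 m/s), as expected around a low.
Converting: 25.6 m/s × 1.944 = 49.7 knots

49.7 knots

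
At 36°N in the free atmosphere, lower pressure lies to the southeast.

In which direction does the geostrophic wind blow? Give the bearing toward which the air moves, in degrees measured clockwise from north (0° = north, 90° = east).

225°

The pressure-gradient force points toward the southeast (bearing 135°).
Geostrophic balance: in the Northern Hemisphere the Coriolis force deflects motion to the right, so the geostrophic wind blows 90° to the right of the pressure-gradient force (low pressure on the left).
Rotating 135° by 90° clockwise gives 225° — the wind blows toward the southwest.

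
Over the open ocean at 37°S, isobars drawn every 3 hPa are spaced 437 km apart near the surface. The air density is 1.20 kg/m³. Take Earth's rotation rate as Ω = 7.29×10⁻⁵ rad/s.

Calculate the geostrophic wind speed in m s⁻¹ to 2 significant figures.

6.5 m s⁻¹

Coriolis parameter at 37°S:
f = 2Ω sin φ = 2 × 7.29×10⁻⁵ × sin 37° = 8.77×10⁻⁵ s⁻¹
Pressure gradient: |∂P/∂n| = 300 Pa / 437000 m = 6.86×10⁻⁴ Pa/m
Geostrophic balance (pressure-gradient force = Coriolis force):
V_g = (1/(fρ)) |∂P/∂n| = 6.86×10⁻⁴ / (8.77×10⁻⁵ × 1.20) = 6.52 m/s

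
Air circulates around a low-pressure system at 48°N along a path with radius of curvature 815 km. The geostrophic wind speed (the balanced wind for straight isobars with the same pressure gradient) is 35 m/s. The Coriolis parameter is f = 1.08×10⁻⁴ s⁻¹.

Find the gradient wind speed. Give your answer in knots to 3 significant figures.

52.1 knots

Around a low, centrifugal force acts outward with Coriolis, so pressure-gradient force balances both:
(1/ρ)|∂P/∂n| = fV + V²/R  →  V² + fR·V − fR·V_g = 0
With fR = 1.08×10⁻⁴ × 815×10³ m = 88.0 m/s:
V = [−fR + √((fR)² + 4 fR V_g)]/2 = [−88.0 + √(88.0² + 4×88.0×35)]/2 = 26.8 m/s
Subgeostrophic (V < V_g = 35 m/s), as expected around a low.
Converting: 26.8 m/s × 1.944 = 52.1 knots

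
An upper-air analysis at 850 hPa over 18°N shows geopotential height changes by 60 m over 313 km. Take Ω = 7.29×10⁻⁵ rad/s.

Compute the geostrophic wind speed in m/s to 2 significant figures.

42 m/s

Coriolis parameter at 18°N:
f = 2Ω sin φ = 2 × 7.29×10⁻⁵ × sin 18° = 4.51×10⁻⁵ s⁻¹
Height gradient: |∂Z/∂n| = 60 m / 313000 m = 1.92×10⁻⁴
On a pressure surface, geostrophic balance gives V_g = (g/f)|∂Z/∂n|:
V_g = 9.81 × 1.92×10⁻⁴ / 4.51×10⁻⁵ = 41.7 m/s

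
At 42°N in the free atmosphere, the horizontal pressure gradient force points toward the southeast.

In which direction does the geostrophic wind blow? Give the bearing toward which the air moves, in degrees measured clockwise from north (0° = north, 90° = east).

225°

The pressure-gradient force points toward the southeast (bearing 135°).
Geostrophic balance: in the Northern Hemisphere the Coriolis force deflects motion to the right, so the geostrophic wind blows 90° to the right of the pressure-gradient force (low pressure on the left).
Rotating 135° by 90° clockwise gives 225° — the wind blows toward the southwest.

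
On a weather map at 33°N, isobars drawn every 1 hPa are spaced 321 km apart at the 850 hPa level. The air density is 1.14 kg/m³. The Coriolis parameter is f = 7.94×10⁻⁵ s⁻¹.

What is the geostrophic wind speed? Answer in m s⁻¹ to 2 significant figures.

3.4 m s⁻¹

Pressure gradient: |∂P/∂n| = 100 Pa / 321000 m = 3.12×10⁻⁴ Pa/m
Geostrophic balance (pressure-gradient force = Coriolis force):
V_g = (1/(fρ)) |∂P/∂n| = 3.12×10⁻⁴ / (7.94×10⁻⁵ × 1.14) = 3.44 m/s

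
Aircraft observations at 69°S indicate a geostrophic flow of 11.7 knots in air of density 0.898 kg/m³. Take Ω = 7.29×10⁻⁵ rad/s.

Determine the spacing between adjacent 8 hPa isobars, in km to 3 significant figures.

Coriolis parameter at 69°S:
f = 2Ω sin φ = 2 × 7.29×10⁻⁵ × sin 69° = 1.36×10⁻⁴ s⁻¹
Wind speed in SI: 11.7 knots = 6.02 m/s
Geostrophic balance rearranged: |∂P/∂n| = f ρ V_g
|∂P/∂n| = 1.36×10⁻⁴ × 0.898 × 6.02 = 7.36×10⁻⁴ Pa/m
Isobar spacing: Δn = ΔP/|∂P/∂n| = 800 Pa / 7.36×10⁻⁴ Pa/m = 1087378 m ≈ 1090 km

1090 km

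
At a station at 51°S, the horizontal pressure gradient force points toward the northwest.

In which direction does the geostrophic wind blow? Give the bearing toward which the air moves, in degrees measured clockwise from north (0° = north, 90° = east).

225°

The pressure-gradient force points toward the northwest (bearing 315°).
Geostrophic balance: in the Southern Hemisphere the Coriolis force deflects motion to the left, so the geostrophic wind blows 90° to the left of the pressure-gradient force (low pressure on the right).
Rotating 315° by 90° counterclockwise gives 225° — the wind blows toward the southwest.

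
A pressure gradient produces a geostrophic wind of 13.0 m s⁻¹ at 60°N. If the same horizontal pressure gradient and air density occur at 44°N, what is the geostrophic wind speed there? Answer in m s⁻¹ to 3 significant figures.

With the same pressure gradient and density, V_g ∝ 1/f ∝ 1/sin φ.
V₂ = V₁ · sin φ₁ / sin φ₂ = 13.0 × sin 60° / sin 44°
V₂ = 13.0 × 0.8660/0.6947 = 16.2 m s⁻¹

16.2 m s⁻¹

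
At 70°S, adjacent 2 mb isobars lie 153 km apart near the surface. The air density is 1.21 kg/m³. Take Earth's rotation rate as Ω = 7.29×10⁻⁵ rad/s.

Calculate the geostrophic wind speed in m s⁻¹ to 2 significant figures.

Coriolis parameter at 70°S:
f = 2Ω sin φ = 2 × 7.29×10⁻⁵ × sin 70° = 1.37×10⁻⁴ s⁻¹
Pressure gradient: |∂P/∂n| = 200 Pa / 153000 m = 1.31×10⁻³ Pa/m
Geostrophic balance (pressure-gradient force = Coriolis force):
V_g = (1/(fρ)) |∂P/∂n| = 1.31×10⁻³ / (1.37×10⁻⁴ × 1.21) = 7.89 m/s

7.9 m s⁻¹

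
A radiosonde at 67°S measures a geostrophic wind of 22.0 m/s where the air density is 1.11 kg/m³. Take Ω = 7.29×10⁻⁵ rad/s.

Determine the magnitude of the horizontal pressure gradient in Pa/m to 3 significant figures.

Coriolis parameter at 67°S:
f = 2Ω sin φ = 2 × 7.29×10⁻⁵ × sin 67° = 1.34×10⁻⁴ s⁻¹
Geostrophic balance rearranged: |∂P/∂n| = f ρ V_g
|∂P/∂n| = 1.34×10⁻⁴ × 1.11 × 22.0 = 3.28×10⁻³ Pa/m

3.28×10⁻³ Pa/m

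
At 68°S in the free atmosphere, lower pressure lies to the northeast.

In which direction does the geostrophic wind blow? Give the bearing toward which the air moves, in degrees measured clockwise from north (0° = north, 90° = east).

315°

The pressure-gradient force points toward the northeast (bearing 045°).
Geostrophic balance: in the Southern Hemisphere the Coriolis force deflects motion to the left, so the geostrophic wind blows 90° to the left of the pressure-gradient force (low pressure on the right).
Rotating 045° by 90° counterclockwise gives 315° — the wind blows toward the northwest.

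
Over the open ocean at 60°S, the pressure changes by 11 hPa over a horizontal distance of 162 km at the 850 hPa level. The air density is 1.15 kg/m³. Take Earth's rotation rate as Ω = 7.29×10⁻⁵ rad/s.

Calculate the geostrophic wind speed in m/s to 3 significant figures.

46.8 m/s

Coriolis parameter at 60°S:
f = 2Ω sin φ = 2 × 7.29×10⁻⁵ × sin 60° = 1.26×10⁻⁴ s⁻¹
Pressure gradient: |∂P/∂n| = 1100 Pa / 162000 m = 6.79×10⁻³ Pa/m
Geostrophic balance (pressure-gradient force = Coriolis force):
V_g = (1/(fρ)) |∂P/∂n| = 6.79×10⁻³ / (1.26×10⁻⁴ × 1.15) = 46.8 m/s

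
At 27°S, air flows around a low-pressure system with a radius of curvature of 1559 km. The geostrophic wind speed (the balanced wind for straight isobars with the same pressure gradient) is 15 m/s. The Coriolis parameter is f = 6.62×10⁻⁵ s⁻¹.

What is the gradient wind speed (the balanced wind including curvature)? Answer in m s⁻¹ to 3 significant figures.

Around a low, centrifugal force acts outward with Coriolis, so pressure-gradient force balances both:
(1/ρ)|∂P/∂n| = fV + V²/R  →  V² + fR·V − fR·V_g = 0
With fR = 6.62×10⁻⁵ × 1559×10³ m = 103 m/s:
V = [−fR + √((fR)² + 4 fR V_g)]/2 = [−103 + √(103² + 4×103×15)]/2 = 13.3 m/s
Subgeostrophic (V < V_g = 15 m/s), as expected around a low.

13.3 m s⁻¹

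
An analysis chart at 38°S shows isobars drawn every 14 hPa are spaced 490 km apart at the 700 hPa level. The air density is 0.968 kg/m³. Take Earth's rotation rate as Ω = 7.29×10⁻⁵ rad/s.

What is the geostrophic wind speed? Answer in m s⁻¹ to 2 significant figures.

Coriolis parameter at 38°S:
f = 2Ω sin φ = 2 × 7.29×10⁻⁵ × sin 38° = 8.98×10⁻⁵ s⁻¹
Pressure gradient: |∂P/∂n| = 1400 Pa / 490000 m = 2.86×10⁻³ Pa/m
Geostrophic balance (pressure-gradient force = Coriolis force):
V_g = (1/(fρ)) |∂P/∂n| = 2.86×10⁻³ / (8.98×10⁻⁵ × 0.968) = 32.9 m/s

33 m s⁻¹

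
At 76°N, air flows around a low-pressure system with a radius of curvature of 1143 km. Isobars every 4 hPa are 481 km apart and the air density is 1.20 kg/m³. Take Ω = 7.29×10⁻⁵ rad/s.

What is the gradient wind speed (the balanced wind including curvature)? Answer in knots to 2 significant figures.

9.2 knots

Coriolis parameter at 76°N:
f = 2Ω sin φ = 2 × 7.29×10⁻⁵ × sin 76° = 1.41×10⁻⁴ s⁻¹
Pressure gradient: |∂P/∂n| = 400 Pa / 481000 m = 8.32×10⁻⁴ Pa/m
Geostrophic speed: V_g = |∂P/∂n|/(fρ) = 8.32×10⁻⁴/(1.41×10⁻⁴ × 1.20) = 4.90 m/s
Around a low, centrifugal force acts outward with Coriolis, so pressure-gradient force balances both:
(1/ρ)|∂P/∂n| = fV + V²/R  →  V² + fR·V − fR·V_g = 0
With fR = 1.41×10⁻⁴ × 1143×10³ m = 162 m/s:
V = [−fR + √((fR)² + 4 fR V_g)]/2 = [−162 + √(162² + 4×162×4.9)]/2 = 4.76 m/s
Subgeostrophic (V < V_g = 4.9 m/s), as expected around a low.
Converting: 4.76 m/s × 1.944 = 9.2 knots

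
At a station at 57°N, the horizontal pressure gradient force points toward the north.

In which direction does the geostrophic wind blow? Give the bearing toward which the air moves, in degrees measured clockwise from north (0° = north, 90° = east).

The pressure-gradient force points toward the north (bearing 000°).
Geostrophic balance: in the Northern Hemisphere the Coriolis force deflects motion to the right, so the geostrophic wind blows 90° to the right of the pressure-gradient force (low pressure on the left).
Rotating 000° by 90° clockwise gives 090° — the wind blows toward the east.

090°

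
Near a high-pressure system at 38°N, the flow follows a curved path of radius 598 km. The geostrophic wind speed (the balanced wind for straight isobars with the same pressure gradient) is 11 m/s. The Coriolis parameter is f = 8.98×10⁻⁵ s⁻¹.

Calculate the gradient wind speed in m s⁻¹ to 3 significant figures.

Around a high, pressure-gradient force acts outward with centrifugal, so Coriolis balances both:
fV = (1/ρ)|∂P/∂n| + V²/R  →  V² − fR·V + fR·V_g = 0
With fR = 8.98×10⁻⁵ × 598×10³ m = 53.7 m/s:
V = [fR − √((fR)² − 4 fR V_g)]/2 = [53.7 − √(53.7² − 4×53.7×11)]/2 = 15.4 m/s
Supergeostrophic (V > V_g = 11 m/s), as expected around a high.

15.4 m s⁻¹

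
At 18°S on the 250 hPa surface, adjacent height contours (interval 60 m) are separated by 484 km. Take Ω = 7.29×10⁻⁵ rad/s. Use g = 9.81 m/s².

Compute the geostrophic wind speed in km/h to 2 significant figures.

97 km/h

Coriolis parameter at 18°S:
f = 2Ω sin φ = 2 × 7.29×10⁻⁵ × sin 18° = 4.51×10⁻⁵ s⁻¹
Height gradient: |∂Z/∂n| = 60 m / 484000 m = 1.24×10⁻⁴
On a pressure surface, geostrophic balance gives V_g = (g/f)|∂Z/∂n|:
V_g = 9.81 × 1.24×10⁻⁴ / 4.51×10⁻⁵ = 27.0 m/s
Converting: 27.0 m/s × 3.6 = 97 km/h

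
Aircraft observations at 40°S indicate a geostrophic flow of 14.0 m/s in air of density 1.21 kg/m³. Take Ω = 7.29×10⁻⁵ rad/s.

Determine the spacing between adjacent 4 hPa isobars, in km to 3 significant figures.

252 km

Coriolis parameter at 40°S:
f = 2Ω sin φ = 2 × 7.29×10⁻⁵ × sin 40° = 9.37×10⁻⁵ s⁻¹
Geostrophic balance rearranged: |∂P/∂n| = f ρ V_g
|∂P/∂n| = 9.37×10⁻⁵ × 1.21 × 14.0 = 1.59×10⁻³ Pa/m
Isobar spacing: Δn = ΔP/|∂P/∂n| = 400 Pa / 1.59×10⁻³ Pa/m = 251954 m ≈ 252 km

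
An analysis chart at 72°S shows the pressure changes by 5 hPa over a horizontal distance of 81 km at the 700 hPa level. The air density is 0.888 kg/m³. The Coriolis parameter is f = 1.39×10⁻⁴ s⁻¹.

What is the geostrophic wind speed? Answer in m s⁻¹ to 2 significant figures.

50 m s⁻¹

Pressure gradient: |∂P/∂n| = 500 Pa / 81000 m = 6.17×10⁻³ Pa/m
Geostrophic balance (pressure-gradient force = Coriolis force):
V_g = (1/(fρ)) |∂P/∂n| = 6.17×10⁻³ / (1.39×10⁻⁴ × 0.888) = 50.0 m/s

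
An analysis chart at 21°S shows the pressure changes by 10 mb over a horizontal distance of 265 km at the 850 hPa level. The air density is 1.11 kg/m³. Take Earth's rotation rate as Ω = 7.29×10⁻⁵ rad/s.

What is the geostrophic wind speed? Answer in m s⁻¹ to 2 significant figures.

Coriolis parameter at 21°S:
f = 2Ω sin φ = 2 × 7.29×10⁻⁵ × sin 21° = 5.23×10⁻⁵ s⁻¹
Pressure gradient: |∂P/∂n| = 1000 Pa / 265000 m = 3.77×10⁻³ Pa/m
Geostrophic balance (pressure-gradient force = Coriolis force):
V_g = (1/(fρ)) |∂P/∂n| = 3.77×10⁻³ / (5.23×10⁻⁵ × 1.11) = 65.1 m/s

65 m s⁻¹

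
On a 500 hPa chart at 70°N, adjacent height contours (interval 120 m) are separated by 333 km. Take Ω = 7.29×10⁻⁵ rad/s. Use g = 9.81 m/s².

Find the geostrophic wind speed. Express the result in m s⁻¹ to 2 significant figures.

26 m s⁻¹

Coriolis parameter at 70°N:
f = 2Ω sin φ = 2 × 7.29×10⁻⁵ × sin 70° = 1.37×10⁻⁴ s⁻¹
Height gradient: |∂Z/∂n| = 120 m / 333000 m = 3.60×10⁻⁴
On a pressure surface, geostrophic balance gives V_g = (g/f)|∂Z/∂n|:
V_g = 9.81 × 3.60×10⁻⁴ / 1.37×10⁻⁴ = 25.8 m/s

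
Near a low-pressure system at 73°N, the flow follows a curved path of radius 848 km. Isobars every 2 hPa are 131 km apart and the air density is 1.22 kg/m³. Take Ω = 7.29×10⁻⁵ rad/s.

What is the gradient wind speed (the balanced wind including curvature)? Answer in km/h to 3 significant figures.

Coriolis parameter at 73°N:
f = 2Ω sin φ = 2 × 7.29×10⁻⁵ × sin 73° = 1.39×10⁻⁴ s⁻¹
Pressure gradient: |∂P/∂n| = 200 Pa / 131000 m = 1.53×10⁻³ Pa/m
Geostrophic speed: V_g = |∂P/∂n|/(fρ) = 1.53×10⁻³/(1.39×10⁻⁴ × 1.22) = 8.98 m/s
Around a low, centrifugal force acts outward with Coriolis, so pressure-gradient force balances both:
(1/ρ)|∂P/∂n| = fV + V²/R  →  V² + fR·V − fR·V_g = 0
With fR = 1.39×10⁻⁴ × 848×10³ m = 118 m/s:
V = [−fR + √((fR)² + 4 fR V_g)]/2 = [−118 + √(118² + 4×118×8.98)]/2 = 8.38 m/s
Subgeostrophic (V < V_g = 8.98 m/s), as expected around a low.
Converting: 8.38 m/s × 3.6 = 30.2 km/h

30.2 km/h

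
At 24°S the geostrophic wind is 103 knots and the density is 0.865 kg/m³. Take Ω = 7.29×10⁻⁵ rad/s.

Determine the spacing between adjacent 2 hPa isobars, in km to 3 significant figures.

Coriolis parameter at 24°S:
f = 2Ω sin φ = 2 × 7.29×10⁻⁵ × sin 24° = 5.93×10⁻⁵ s⁻¹
Wind speed in SI: 103 knots = 53.0 m/s
Geostrophic balance rearranged: |∂P/∂n| = f ρ V_g
|∂P/∂n| = 5.93×10⁻⁵ × 0.865 × 53.0 = 2.72×10⁻³ Pa/m
Isobar spacing: Δn = ΔP/|∂P/∂n| = 200 Pa / 2.72×10⁻³ Pa/m = 73581 m ≈ 73.6 km

73.6 km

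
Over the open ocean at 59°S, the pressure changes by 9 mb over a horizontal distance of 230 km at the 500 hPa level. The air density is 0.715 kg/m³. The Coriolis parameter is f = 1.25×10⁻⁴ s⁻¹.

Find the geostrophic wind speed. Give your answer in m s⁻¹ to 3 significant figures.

43.8 m s⁻¹

Pressure gradient: |∂P/∂n| = 900 Pa / 230000 m = 3.91×10⁻³ Pa/m
Geostrophic balance (pressure-gradient force = Coriolis force):
V_g = (1/(fρ)) |∂P/∂n| = 3.91×10⁻³ / (1.25×10⁻⁴ × 0.715) = 43.8 m/s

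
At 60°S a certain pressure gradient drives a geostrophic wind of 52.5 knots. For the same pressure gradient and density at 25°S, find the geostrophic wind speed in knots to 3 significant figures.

108 knots

With the same pressure gradient and density, V_g ∝ 1/f ∝ 1/sin φ.
V₂ = V₁ · sin φ₁ / sin φ₂ = 52.5 × sin 60° / sin 25°
V₂ = 52.5 × 0.8660/0.4226 = 108 knots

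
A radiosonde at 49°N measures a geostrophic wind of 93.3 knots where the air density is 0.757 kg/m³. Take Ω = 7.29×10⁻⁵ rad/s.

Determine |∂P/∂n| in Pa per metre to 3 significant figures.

4.00×10⁻³ Pa/m

Coriolis parameter at 49°N:
f = 2Ω sin φ = 2 × 7.29×10⁻⁵ × sin 49° = 1.10×10⁻⁴ s⁻¹
Wind speed in SI: 93.3 knots = 48.0 m/s
Geostrophic balance rearranged: |∂P/∂n| = f ρ V_g
|∂P/∂n| = 1.10×10⁻⁴ × 0.757 × 48.0 = 4.00×10⁻³ Pa/m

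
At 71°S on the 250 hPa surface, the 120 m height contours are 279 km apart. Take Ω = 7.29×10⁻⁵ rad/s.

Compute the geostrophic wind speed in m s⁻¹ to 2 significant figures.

Coriolis parameter at 71°S:
f = 2Ω sin φ = 2 × 7.29×10⁻⁵ × sin 71° = 1.38×10⁻⁴ s⁻¹
Height gradient: |∂Z/∂n| = 120 m / 279000 m = 4.30×10⁻⁴
On a pressure surface, geostrophic balance gives V_g = (g/f)|∂Z/∂n|:
V_g = 9.81 × 4.30×10⁻⁴ / 1.38×10⁻⁴ = 30.6 m/s

31 m s⁻¹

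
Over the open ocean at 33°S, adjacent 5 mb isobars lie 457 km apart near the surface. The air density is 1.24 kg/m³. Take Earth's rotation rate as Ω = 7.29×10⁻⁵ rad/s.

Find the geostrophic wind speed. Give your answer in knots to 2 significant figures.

Coriolis parameter at 33°S:
f = 2Ω sin φ = 2 × 7.29×10⁻⁵ × sin 33° = 7.94×10⁻⁵ s⁻¹
Pressure gradient: |∂P/∂n| = 500 Pa / 457000 m = 1.09×10⁻³ Pa/m
Geostrophic balance (pressure-gradient force = Coriolis force):
V_g = (1/(fρ)) |∂P/∂n| = 1.09×10⁻³ / (7.94×10⁻⁵ × 1.24) = 11.1 m/s
Converting: 11.1 m/s × 1.944 = 22 knots

22 knots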